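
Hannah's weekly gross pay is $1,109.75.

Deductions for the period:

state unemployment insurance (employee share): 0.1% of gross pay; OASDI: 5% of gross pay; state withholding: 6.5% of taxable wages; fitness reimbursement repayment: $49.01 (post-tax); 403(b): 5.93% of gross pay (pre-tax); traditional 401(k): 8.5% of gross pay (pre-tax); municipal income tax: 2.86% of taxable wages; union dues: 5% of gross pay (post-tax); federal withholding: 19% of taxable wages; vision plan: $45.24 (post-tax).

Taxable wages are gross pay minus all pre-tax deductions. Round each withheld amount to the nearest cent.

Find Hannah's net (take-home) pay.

$473.96

Traditional 401(k): $1,109.75 × 0.085 = $94.33
403(b): $1,109.75 × 0.0593 = $65.81
Pre-tax total = $94.33 + $65.81 = $160.14
Taxable wages = $1,109.75 − $160.14 = $949.61
Municipal income tax: $949.61 × 0.0286 = $27.16
State withholding: $949.61 × 0.065 = $61.72
Federal withholding: $949.61 × 0.19 = $180.43
OASDI: $1,109.75 × 0.05 = $55.49
State unemployment insurance (employee share): $1,109.75 × 0.001 = $1.11
Union dues: $1,109.75 × 0.05 = $55.49
Vision plan: $45.24
Fitness reimbursement repayment: $49.01
Total deductions = $94.33 + $65.81 + $27.16 + $61.72 + $180.43 + $55.49 + $1.11 + $55.49 + $45.24 + $49.01 = $635.79
Net pay = $1,109.75 − $635.79 = $473.96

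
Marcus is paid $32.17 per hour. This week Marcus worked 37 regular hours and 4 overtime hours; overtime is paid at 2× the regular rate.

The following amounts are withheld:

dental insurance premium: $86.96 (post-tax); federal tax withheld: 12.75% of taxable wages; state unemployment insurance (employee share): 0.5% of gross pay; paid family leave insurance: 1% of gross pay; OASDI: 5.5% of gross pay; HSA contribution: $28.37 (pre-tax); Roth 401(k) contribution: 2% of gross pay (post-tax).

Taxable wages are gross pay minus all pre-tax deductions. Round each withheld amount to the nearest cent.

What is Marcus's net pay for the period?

Regular pay: 37 × $32.17 = $1,190.29
Overtime pay: 4 × $32.17 × 2 = $257.36
Gross pay = $1,190.29 + $257.36 = $1,447.65
HSA contribution: $28.37
Taxable wages = $1,447.65 − $28.37 = $1,419.28
Federal tax withheld: $1,419.28 × 0.1275 = $180.96
Paid family leave insurance: $1,447.65 × 0.01 = $14.48
State unemployment insurance (employee share): $1,447.65 × 0.005 = $7.24
OASDI: $1,447.65 × 0.055 = $79.62
Roth 401(k) contribution: $1,447.65 × 0.02 = $28.95
Dental insurance premium: $86.96
Total deductions = $28.37 + $180.96 + $14.48 + $7.24 + $79.62 + $28.95 + $86.96 = $426.58
Net pay = $1,447.65 − $426.58 = $1,021.07

$1,021.07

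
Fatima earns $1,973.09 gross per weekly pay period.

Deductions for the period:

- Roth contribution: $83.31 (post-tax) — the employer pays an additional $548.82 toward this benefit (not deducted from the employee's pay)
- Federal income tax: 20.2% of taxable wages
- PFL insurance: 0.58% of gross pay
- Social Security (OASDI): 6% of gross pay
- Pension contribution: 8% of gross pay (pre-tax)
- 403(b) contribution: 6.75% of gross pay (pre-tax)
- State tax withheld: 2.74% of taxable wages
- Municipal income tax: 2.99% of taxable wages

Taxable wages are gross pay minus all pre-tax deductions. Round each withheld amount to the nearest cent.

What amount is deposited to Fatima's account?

403(b) contribution: $1,973.09 × 0.0675 = $133.18
Pension contribution: $1,973.09 × 0.08 = $157.85
Pre-tax total = $133.18 + $157.85 = $291.03
Taxable wages = $1,973.09 − $291.03 = $1,682.06
Municipal income tax: $1,682.06 × 0.0299 = $50.29
State tax withheld: $1,682.06 × 0.0274 = $46.09
Federal income tax: $1,682.06 × 0.202 = $339.78
PFL insurance: $1,973.09 × 0.0058 = $11.44
Social Security (OASDI): $1,973.09 × 0.06 = $118.39
Roth contribution: $83.31
(Employer's $548.82 toward Roth contribution is not withheld from the employee.)
Total deductions = $133.18 + $157.85 + $50.29 + $46.09 + $339.78 + $11.44 + $118.39 + $83.31 = $940.33
Net pay = $1,973.09 − $940.33 = $1,032.76

$1,032.76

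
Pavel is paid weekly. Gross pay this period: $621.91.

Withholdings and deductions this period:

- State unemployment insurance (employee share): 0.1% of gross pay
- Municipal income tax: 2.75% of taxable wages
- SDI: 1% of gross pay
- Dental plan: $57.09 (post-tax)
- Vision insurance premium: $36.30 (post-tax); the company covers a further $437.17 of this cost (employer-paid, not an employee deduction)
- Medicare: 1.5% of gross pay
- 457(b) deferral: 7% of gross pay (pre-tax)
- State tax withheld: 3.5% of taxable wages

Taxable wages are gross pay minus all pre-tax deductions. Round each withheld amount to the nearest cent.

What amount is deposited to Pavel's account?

$432.67

457(b) deferral: $621.91 × 0.07 = $43.53
Taxable wages = $621.91 − $43.53 = $578.38
State tax withheld: $578.38 × 0.035 = $20.24
Municipal income tax: $578.38 × 0.0275 = $15.91
State unemployment insurance (employee share): $621.91 × 0.001 = $0.62
Medicare: $621.91 × 0.015 = $9.33
SDI: $621.91 × 0.01 = $6.22
Dental plan: $57.09
Vision insurance premium: $36.30
(Employer's $437.17 toward vision insurance premium is not withheld from the employee.)
Total deductions = $43.53 + $20.24 + $15.91 + $0.62 + $9.33 + $6.22 + $57.09 + $36.30 = $189.24
Net pay = $621.91 − $189.24 = $432.67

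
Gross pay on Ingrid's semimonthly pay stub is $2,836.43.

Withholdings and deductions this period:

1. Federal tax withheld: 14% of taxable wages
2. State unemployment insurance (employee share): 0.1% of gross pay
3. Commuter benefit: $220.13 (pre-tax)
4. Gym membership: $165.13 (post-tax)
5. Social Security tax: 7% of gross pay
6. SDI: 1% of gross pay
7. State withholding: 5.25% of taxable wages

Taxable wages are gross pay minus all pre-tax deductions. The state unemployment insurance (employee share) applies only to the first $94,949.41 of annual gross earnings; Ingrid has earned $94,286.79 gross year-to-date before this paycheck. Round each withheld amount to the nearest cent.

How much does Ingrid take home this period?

$1,719.96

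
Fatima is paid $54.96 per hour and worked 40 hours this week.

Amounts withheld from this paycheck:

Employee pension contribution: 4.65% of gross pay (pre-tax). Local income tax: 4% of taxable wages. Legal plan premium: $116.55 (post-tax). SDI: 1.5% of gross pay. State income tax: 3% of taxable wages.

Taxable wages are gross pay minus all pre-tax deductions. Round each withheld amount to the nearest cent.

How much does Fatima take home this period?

$1799.90

Gross pay: 40 × $54.96 = $2198.40
Employee pension contribution: $2198.40 × 0.0465 = $102.23
Taxable wages = $2198.40 − $102.23 = $2096.17
State income tax: $2096.17 × 0.03 = $62.89
Local income tax: $2096.17 × 0.04 = $83.85
SDI: $2198.40 × 0.015 = $32.98
Legal plan premium: $116.55
Total deductions = $102.23 + $62.89 + $83.85 + $32.98 + $116.55 = $398.50
Net pay = $2198.40 − $398.50 = $1799.90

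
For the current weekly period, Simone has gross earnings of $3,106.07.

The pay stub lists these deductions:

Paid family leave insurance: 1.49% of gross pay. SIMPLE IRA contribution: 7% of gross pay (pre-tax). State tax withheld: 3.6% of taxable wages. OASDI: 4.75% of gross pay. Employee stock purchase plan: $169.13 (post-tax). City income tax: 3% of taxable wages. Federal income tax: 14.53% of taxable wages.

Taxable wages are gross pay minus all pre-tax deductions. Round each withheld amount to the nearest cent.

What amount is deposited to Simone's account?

$1,915.33

SIMPLE IRA contribution: $3,106.07 × 0.07 = $217.42
Taxable wages = $3,106.07 − $217.42 = $2,888.65
City income tax: $2,888.65 × 0.03 = $86.66
Federal income tax: $2,888.65 × 0.1453 = $419.72
State tax withheld: $2,888.65 × 0.036 = $103.99
OASDI: $3,106.07 × 0.0475 = $147.54
Paid family leave insurance: $3,106.07 × 0.0149 = $46.28
Employee stock purchase plan: $169.13
Total deductions = $217.42 + $86.66 + $419.72 + $103.99 + $147.54 + $46.28 + $169.13 = $1,190.74
Net pay = $3,106.07 − $1,190.74 = $1,915.33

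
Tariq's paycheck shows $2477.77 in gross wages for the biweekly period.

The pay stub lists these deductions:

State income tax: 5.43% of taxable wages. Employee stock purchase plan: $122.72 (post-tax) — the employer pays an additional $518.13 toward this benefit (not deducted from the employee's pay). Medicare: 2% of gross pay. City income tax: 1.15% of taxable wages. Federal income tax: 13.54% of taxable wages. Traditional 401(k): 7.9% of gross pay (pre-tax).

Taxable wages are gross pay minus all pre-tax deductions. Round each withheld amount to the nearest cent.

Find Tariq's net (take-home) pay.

$1650.61

Traditional 401(k): $2477.77 × 0.079 = $195.74
Taxable wages = $2477.77 − $195.74 = $2282.03
State income tax: $2282.03 × 0.0543 = $123.91
Federal income tax: $2282.03 × 0.1354 = $308.99
City income tax: $2282.03 × 0.0115 = $26.24
Medicare: $2477.77 × 0.02 = $49.56
Employee stock purchase plan: $122.72
(Employer's $518.13 toward employee stock purchase plan is not withheld from the employee.)
Total deductions = $195.74 + $123.91 + $308.99 + $26.24 + $49.56 + $122.72 = $827.16
Net pay = $2477.77 − $827.16 = $1650.61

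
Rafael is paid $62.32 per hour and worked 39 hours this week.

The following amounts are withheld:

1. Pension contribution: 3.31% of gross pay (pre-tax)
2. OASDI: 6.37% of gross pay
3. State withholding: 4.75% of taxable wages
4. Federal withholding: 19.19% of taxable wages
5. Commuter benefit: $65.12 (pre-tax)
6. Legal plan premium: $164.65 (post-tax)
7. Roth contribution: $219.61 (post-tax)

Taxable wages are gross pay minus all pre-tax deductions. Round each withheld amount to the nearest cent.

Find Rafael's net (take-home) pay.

Gross pay: 39 × $62.32 = $2,430.48
Pension contribution: $2,430.48 × 0.0331 = $80.45
Commuter benefit: $65.12
Pre-tax total = $80.45 + $65.12 = $145.57
Taxable wages = $2,430.48 − $145.57 = $2,284.91
Federal withholding: $2,284.91 × 0.1919 = $438.47
State withholding: $2,284.91 × 0.0475 = $108.53
OASDI: $2,430.48 × 0.0637 = $154.82
Legal plan premium: $164.65
Roth contribution: $219.61
Total deductions = $80.45 + $65.12 + $438.47 + $108.53 + $154.82 + $164.65 + $219.61 = $1,231.65
Net pay = $2,430.48 − $1,231.65 = $1,198.83

$1,198.83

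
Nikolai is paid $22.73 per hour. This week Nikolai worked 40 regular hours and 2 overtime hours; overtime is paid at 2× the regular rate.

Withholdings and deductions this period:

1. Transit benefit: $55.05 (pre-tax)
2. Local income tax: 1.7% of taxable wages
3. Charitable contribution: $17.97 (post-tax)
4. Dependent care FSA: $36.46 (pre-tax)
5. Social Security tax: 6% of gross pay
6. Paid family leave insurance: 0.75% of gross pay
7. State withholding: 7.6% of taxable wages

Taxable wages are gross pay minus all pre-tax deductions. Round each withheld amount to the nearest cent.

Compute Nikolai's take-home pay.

Regular pay: 40 × $22.73 = $909.20
Overtime pay: 2 × $22.73 × 2 = $90.92
Gross pay = $909.20 + $90.92 = $1,000.12
Transit benefit: $55.05
Dependent care FSA: $36.46
Pre-tax total = $55.05 + $36.46 = $91.51
Taxable wages = $1,000.12 − $91.51 = $908.61
Local income tax: $908.61 × 0.017 = $15.45
State withholding: $908.61 × 0.076 = $69.05
Social Security tax: $1,000.12 × 0.06 = $60.01
Paid family leave insurance: $1,000.12 × 0.0075 = $7.50
Charitable contribution: $17.97
Total deductions = $55.05 + $36.46 + $15.45 + $69.05 + $60.01 + $7.50 + $17.97 = $261.49
Net pay = $1,000.12 − $261.49 = $738.63

$738.63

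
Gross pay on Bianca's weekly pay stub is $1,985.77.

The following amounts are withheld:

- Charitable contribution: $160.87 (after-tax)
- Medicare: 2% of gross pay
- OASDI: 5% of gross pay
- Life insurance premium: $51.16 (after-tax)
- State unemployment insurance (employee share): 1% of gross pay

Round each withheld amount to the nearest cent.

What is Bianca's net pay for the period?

$1,614.87

State unemployment insurance (employee share): $1,985.77 × 0.01 = $19.86
OASDI: $1,985.77 × 0.05 = $99.29
Medicare: $1,985.77 × 0.02 = $39.72
Charitable contribution: $160.87
Life insurance premium: $51.16
Total deductions = $19.86 + $99.29 + $39.72 + $160.87 + $51.16 = $370.90
Net pay = $1,985.77 − $370.90 = $1,614.87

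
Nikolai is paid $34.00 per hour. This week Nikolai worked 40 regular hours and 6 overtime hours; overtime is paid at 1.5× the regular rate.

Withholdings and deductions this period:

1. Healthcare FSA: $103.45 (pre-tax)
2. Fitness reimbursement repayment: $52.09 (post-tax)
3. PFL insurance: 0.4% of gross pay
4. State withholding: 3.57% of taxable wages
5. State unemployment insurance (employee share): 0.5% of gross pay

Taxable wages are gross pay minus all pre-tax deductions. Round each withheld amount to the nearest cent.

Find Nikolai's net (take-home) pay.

Regular pay: 40 × $34.00 = $1,360.00
Overtime pay: 6 × $34.00 × 1.5 = $306.00
Gross pay = $1,360.00 + $306.00 = $1,666.00
Healthcare FSA: $103.45
Taxable wages = $1,666.00 − $103.45 = $1,562.55
State withholding: $1,562.55 × 0.0357 = $55.78
State unemployment insurance (employee share): $1,666.00 × 0.005 = $8.33
PFL insurance: $1,666.00 × 0.004 = $6.66
Fitness reimbursement repayment: $52.09
Total deductions = $103.45 + $55.78 + $8.33 + $6.66 + $52.09 = $226.31
Net pay = $1,666.00 − $226.31 = $1,439.69

$1,439.69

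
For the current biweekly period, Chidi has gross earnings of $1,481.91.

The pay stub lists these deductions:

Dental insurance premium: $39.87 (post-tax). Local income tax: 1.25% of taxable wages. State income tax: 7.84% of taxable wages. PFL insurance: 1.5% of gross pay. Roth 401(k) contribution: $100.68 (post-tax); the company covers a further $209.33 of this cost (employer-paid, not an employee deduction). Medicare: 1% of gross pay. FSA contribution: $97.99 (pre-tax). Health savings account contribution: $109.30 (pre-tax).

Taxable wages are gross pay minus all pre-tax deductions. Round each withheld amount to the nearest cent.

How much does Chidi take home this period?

$981.16

Health savings account contribution: $109.30
FSA contribution: $97.99
Pre-tax total = $109.30 + $97.99 = $207.29
Taxable wages = $1,481.91 − $207.29 = $1,274.62
Local income tax: $1,274.62 × 0.0125 = $15.93
State income tax: $1,274.62 × 0.0784 = $99.93
Medicare: $1,481.91 × 0.01 = $14.82
PFL insurance: $1,481.91 × 0.015 = $22.23
Dental insurance premium: $39.87
Roth 401(k) contribution: $100.68
(Employer's $209.33 toward Roth 401(k) contribution is not withheld from the employee.)
Total deductions = $109.30 + $97.99 + $15.93 + $99.93 + $14.82 + $22.23 + $39.87 + $100.68 = $500.75
Net pay = $1,481.91 − $500.75 = $981.16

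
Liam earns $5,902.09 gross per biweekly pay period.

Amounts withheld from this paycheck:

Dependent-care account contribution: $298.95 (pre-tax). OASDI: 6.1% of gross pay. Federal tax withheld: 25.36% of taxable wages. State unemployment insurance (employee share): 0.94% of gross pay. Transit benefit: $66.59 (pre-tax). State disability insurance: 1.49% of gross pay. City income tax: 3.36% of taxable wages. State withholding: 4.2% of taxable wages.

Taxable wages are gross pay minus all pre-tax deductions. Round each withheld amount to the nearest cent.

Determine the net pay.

Transit benefit: $66.59
Dependent-care account contribution: $298.95
Pre-tax total = $66.59 + $298.95 = $365.54
Taxable wages = $5,902.09 − $365.54 = $5,536.55
Federal tax withheld: $5,536.55 × 0.2536 = $1,404.07
State withholding: $5,536.55 × 0.042 = $232.54
City income tax: $5,536.55 × 0.0336 = $186.03
OASDI: $5,902.09 × 0.061 = $360.03
State disability insurance: $5,902.09 × 0.0149 = $87.94
State unemployment insurance (employee share): $5,902.09 × 0.0094 = $55.48
Total deductions = $66.59 + $298.95 + $1,404.07 + $232.54 + $186.03 + $360.03 + $87.94 + $55.48 = $2,691.63
Net pay = $5,902.09 − $2,691.63 = $3,210.46

$3,210.46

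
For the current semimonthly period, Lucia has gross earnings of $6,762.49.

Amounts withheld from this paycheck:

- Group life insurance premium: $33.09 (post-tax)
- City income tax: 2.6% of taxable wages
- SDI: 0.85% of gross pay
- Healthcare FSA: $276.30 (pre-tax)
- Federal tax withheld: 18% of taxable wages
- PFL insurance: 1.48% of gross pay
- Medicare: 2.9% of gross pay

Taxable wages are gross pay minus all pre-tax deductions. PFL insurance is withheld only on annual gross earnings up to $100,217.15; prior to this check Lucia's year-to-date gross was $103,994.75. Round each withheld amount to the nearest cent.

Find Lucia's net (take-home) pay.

$4,863.36

Healthcare FSA: $276.30
Taxable wages = $6,762.49 − $276.30 = $6,486.19
Federal tax withheld: $6,486.19 × 0.18 = $1,167.51
City income tax: $6,486.19 × 0.026 = $168.64
SDI: $6,762.49 × 0.0085 = $57.48
Medicare: $6,762.49 × 0.029 = $196.11
PFL insurance: annual cap $100,217.15 already reached (YTD $103,994.75), so $0.00
Group life insurance premium: $33.09
Total deductions = $276.30 + $1,167.51 + $168.64 + $57.48 + $196.11 + $0.00 + $33.09 = $1,899.13
Net pay = $6,762.49 − $1,899.13 = $4,863.36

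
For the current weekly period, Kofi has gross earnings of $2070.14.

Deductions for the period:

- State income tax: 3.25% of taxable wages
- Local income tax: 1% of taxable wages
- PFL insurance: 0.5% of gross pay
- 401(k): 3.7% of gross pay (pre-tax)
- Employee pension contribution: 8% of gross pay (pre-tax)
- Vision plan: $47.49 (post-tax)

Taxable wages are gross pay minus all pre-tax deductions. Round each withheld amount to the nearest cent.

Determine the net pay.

$1692.40

Employee pension contribution: $2070.14 × 0.08 = $165.61
401(k): $2070.14 × 0.037 = $76.60
Pre-tax total = $165.61 + $76.60 = $242.21
Taxable wages = $2070.14 − $242.21 = $1827.93
Local income tax: $1827.93 × 0.01 = $18.28
State income tax: $1827.93 × 0.0325 = $59.41
PFL insurance: $2070.14 × 0.005 = $10.35
Vision plan: $47.49
Total deductions = $165.61 + $76.60 + $18.28 + $59.41 + $10.35 + $47.49 = $377.74
Net pay = $2070.14 − $377.74 = $1692.40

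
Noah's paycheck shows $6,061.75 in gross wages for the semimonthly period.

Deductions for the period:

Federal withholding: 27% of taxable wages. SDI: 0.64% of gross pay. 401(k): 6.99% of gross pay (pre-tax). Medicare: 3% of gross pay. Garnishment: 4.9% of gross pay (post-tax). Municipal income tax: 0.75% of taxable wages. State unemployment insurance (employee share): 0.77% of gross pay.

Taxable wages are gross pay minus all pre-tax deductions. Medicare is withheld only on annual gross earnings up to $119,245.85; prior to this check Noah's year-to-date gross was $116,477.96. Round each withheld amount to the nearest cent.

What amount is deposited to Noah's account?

$3,607.92

401(k): $6,061.75 × 0.0699 = $423.72
Taxable wages = $6,061.75 − $423.72 = $5,638.03
Federal withholding: $5,638.03 × 0.27 = $1,522.27
Municipal income tax: $5,638.03 × 0.0075 = $42.29
State unemployment insurance (employee share): $6,061.75 × 0.0077 = $46.68
SDI: $6,061.75 × 0.0064 = $38.80
Medicare: only $119,245.85 − $116,477.96 = $2,767.89 of this check is subject → $2,767.89 × 0.03 = $83.04
Garnishment: $6,061.75 × 0.049 = $297.03
Total deductions = $423.72 + $1,522.27 + $42.29 + $46.68 + $38.80 + $83.04 + $297.03 = $2,453.83
Net pay = $6,061.75 − $2,453.83 = $3,607.92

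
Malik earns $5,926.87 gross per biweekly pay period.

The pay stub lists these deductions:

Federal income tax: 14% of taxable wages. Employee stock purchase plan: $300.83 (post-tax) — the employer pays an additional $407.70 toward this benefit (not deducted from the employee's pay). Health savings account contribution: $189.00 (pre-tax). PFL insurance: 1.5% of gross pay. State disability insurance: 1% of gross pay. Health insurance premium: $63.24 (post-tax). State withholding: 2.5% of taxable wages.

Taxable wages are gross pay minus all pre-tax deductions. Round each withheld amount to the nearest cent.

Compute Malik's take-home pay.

Health savings account contribution: $189.00
Taxable wages = $5,926.87 − $189.00 = $5,737.87
Federal income tax: $5,737.87 × 0.14 = $803.30
State withholding: $5,737.87 × 0.025 = $143.45
PFL insurance: $5,926.87 × 0.015 = $88.90
State disability insurance: $5,926.87 × 0.01 = $59.27
Health insurance premium: $63.24
Employee stock purchase plan: $300.83
(Employer's $407.70 toward employee stock purchase plan is not withheld from the employee.)
Total deductions = $189.00 + $803.30 + $143.45 + $88.90 + $59.27 + $63.24 + $300.83 = $1,647.99
Net pay = $5,926.87 − $1,647.99 = $4,278.88

$4,278.88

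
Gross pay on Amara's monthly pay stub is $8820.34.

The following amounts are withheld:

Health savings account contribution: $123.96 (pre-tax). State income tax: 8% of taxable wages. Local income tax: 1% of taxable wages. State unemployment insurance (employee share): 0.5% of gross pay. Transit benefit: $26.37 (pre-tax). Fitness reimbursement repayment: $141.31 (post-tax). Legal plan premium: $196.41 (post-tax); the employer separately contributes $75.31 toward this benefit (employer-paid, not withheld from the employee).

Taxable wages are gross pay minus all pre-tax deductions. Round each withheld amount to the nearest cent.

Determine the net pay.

Health savings account contribution: $123.96
Transit benefit: $26.37
Pre-tax total = $123.96 + $26.37 = $150.33
Taxable wages = $8820.34 − $150.33 = $8670.01
State income tax: $8670.01 × 0.08 = $693.60
Local income tax: $8670.01 × 0.01 = $86.70
State unemployment insurance (employee share): $8820.34 × 0.005 = $44.10
Fitness reimbursement repayment: $141.31
Legal plan premium: $196.41
(Employer's $75.31 toward legal plan premium is not withheld from the employee.)
Total deductions = $123.96 + $26.37 + $693.60 + $86.70 + $44.10 + $141.31 + $196.41 = $1312.45
Net pay = $8820.34 − $1312.45 = $7507.89

$7507.89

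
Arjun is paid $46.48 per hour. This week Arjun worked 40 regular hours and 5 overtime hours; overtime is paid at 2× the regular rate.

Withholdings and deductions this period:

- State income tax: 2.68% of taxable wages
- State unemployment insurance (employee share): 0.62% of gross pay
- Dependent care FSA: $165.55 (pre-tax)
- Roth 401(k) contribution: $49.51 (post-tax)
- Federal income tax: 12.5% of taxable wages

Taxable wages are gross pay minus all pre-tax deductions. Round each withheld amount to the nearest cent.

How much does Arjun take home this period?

$1,766.87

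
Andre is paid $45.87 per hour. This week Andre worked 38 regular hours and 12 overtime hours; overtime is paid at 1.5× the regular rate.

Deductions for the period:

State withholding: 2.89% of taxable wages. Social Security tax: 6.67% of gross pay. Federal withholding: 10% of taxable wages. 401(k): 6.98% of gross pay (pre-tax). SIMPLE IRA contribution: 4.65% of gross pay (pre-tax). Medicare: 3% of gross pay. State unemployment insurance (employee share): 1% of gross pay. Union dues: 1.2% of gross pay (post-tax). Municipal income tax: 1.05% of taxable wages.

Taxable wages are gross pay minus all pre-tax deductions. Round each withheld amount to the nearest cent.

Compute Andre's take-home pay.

Regular pay: 38 × $45.87 = $1,743.06
Overtime pay: 12 × $45.87 × 1.5 = $825.66
Gross pay = $1,743.06 + $825.66 = $2,568.72
401(k): $2,568.72 × 0.0698 = $179.30
SIMPLE IRA contribution: $2,568.72 × 0.0465 = $119.45
Pre-tax total = $179.30 + $119.45 = $298.75
Taxable wages = $2,568.72 − $298.75 = $2,269.97
Federal withholding: $2,269.97 × 0.1 = $227.00
State withholding: $2,269.97 × 0.0289 = $65.60
Municipal income tax: $2,269.97 × 0.0105 = $23.83
State unemployment insurance (employee share): $2,568.72 × 0.01 = $25.69
Social Security tax: $2,568.72 × 0.0667 = $171.33
Medicare: $2,568.72 × 0.03 = $77.06
Union dues: $2,568.72 × 0.012 = $30.82
Total deductions = $179.30 + $119.45 + $227.00 + $65.60 + $23.83 + $25.69 + $171.33 + $77.06 + $30.82 = $920.08
Net pay = $2,568.72 − $920.08 = $1,648.64

$1,648.64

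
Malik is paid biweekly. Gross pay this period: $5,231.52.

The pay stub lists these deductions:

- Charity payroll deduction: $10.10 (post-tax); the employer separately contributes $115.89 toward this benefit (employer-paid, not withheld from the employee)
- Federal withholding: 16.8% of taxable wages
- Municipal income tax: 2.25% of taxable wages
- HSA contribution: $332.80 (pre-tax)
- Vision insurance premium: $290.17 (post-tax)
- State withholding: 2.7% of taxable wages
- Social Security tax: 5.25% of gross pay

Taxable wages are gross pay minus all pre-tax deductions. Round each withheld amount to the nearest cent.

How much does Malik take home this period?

HSA contribution: $332.80
Taxable wages = $5,231.52 − $332.80 = $4,898.72
Federal withholding: $4,898.72 × 0.168 = $822.98
State withholding: $4,898.72 × 0.027 = $132.27
Municipal income tax: $4,898.72 × 0.0225 = $110.22
Social Security tax: $5,231.52 × 0.0525 = $274.65
Vision insurance premium: $290.17
Charity payroll deduction: $10.10
(Employer's $115.89 toward charity payroll deduction is not withheld from the employee.)
Total deductions = $332.80 + $822.98 + $132.27 + $110.22 + $274.65 + $290.17 + $10.10 = $1,973.19
Net pay = $5,231.52 − $1,973.19 = $3,258.33

$3,258.33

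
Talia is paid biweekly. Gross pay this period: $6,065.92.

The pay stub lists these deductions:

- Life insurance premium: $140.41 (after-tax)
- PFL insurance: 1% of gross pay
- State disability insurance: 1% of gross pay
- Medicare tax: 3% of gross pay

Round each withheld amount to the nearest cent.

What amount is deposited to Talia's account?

State disability insurance: $6,065.92 × 0.01 = $60.66
PFL insurance: $6,065.92 × 0.01 = $60.66
Medicare tax: $6,065.92 × 0.03 = $181.98
Life insurance premium: $140.41
Total deductions = $60.66 + $60.66 + $181.98 + $140.41 = $443.71
Net pay = $6,065.92 − $443.71 = $5,622.21

$5,622.21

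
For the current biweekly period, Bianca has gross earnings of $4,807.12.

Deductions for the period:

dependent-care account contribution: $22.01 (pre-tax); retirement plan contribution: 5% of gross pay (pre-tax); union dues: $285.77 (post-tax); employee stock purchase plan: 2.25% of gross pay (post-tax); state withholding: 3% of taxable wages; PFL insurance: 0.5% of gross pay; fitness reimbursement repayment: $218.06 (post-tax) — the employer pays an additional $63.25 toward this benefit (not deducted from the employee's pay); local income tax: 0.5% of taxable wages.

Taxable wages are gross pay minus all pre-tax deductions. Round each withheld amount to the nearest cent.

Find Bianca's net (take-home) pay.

Dependent-care account contribution: $22.01
Retirement plan contribution: $4,807.12 × 0.05 = $240.36
Pre-tax total = $22.01 + $240.36 = $262.37
Taxable wages = $4,807.12 − $262.37 = $4,544.75
State withholding: $4,544.75 × 0.03 = $136.34
Local income tax: $4,544.75 × 0.005 = $22.72
PFL insurance: $4,807.12 × 0.005 = $24.04
Employee stock purchase plan: $4,807.12 × 0.0225 = $108.16
Union dues: $285.77
Fitness reimbursement repayment: $218.06
(Employer's $63.25 toward fitness reimbursement repayment is not withheld from the employee.)
Total deductions = $22.01 + $240.36 + $136.34 + $22.72 + $24.04 + $108.16 + $285.77 + $218.06 = $1,057.46
Net pay = $4,807.12 − $1,057.46 = $3,749.66

$3,749.66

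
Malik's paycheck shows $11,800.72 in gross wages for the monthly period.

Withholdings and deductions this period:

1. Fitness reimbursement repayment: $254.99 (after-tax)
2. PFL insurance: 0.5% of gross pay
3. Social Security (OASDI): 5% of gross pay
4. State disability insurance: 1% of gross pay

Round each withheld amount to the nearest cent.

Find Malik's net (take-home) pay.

State disability insurance: $11,800.72 × 0.01 = $118.01
PFL insurance: $11,800.72 × 0.005 = $59.00
Social Security (OASDI): $11,800.72 × 0.05 = $590.04
Fitness reimbursement repayment: $254.99
Total deductions = $118.01 + $59.00 + $590.04 + $254.99 = $1,022.04
Net pay = $11,800.72 − $1,022.04 = $10,778.68

$10,778.68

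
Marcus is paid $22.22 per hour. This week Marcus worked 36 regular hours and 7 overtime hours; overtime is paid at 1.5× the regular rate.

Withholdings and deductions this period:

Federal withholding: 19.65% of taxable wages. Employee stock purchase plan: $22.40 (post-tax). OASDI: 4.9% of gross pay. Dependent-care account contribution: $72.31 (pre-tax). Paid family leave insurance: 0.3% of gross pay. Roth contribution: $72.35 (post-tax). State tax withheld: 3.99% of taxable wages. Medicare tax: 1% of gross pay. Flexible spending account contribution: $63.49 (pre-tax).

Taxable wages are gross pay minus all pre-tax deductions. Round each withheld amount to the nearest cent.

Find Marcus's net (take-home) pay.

Regular pay: 36 × $22.22 = $799.92
Overtime pay: 7 × $22.22 × 1.5 = $233.31
Gross pay = $799.92 + $233.31 = $1,033.23
Flexible spending account contribution: $63.49
Dependent-care account contribution: $72.31
Pre-tax total = $63.49 + $72.31 = $135.80
Taxable wages = $1,033.23 − $135.80 = $897.43
Federal withholding: $897.43 × 0.1965 = $176.34
State tax withheld: $897.43 × 0.0399 = $35.81
OASDI: $1,033.23 × 0.049 = $50.63
Medicare tax: $1,033.23 × 0.01 = $10.33
Paid family leave insurance: $1,033.23 × 0.003 = $3.10
Roth contribution: $72.35
Employee stock purchase plan: $22.40
Total deductions = $63.49 + $72.31 + $176.34 + $35.81 + $50.63 + $10.33 + $3.10 + $72.35 + $22.40 = $506.76
Net pay = $1,033.23 − $506.76 = $526.47

$526.47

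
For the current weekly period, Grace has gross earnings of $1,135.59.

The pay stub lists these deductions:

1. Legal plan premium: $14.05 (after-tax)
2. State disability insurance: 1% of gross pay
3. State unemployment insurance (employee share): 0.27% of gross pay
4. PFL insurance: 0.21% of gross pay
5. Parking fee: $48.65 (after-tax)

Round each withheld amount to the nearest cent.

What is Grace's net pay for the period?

$1,056.08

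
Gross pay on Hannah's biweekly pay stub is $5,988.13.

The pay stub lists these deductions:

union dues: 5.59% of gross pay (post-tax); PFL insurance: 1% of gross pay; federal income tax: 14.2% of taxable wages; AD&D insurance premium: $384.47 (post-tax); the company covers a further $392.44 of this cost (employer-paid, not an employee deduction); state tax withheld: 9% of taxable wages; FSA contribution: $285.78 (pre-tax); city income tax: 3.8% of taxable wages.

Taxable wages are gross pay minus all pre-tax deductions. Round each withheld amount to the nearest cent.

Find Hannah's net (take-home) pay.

$3,383.63

FSA contribution: $285.78
Taxable wages = $5,988.13 − $285.78 = $5,702.35
Federal income tax: $5,702.35 × 0.142 = $809.73
City income tax: $5,702.35 × 0.038 = $216.69
State tax withheld: $5,702.35 × 0.09 = $513.21
PFL insurance: $5,988.13 × 0.01 = $59.88
AD&D insurance premium: $384.47
Union dues: $5,988.13 × 0.0559 = $334.74
(Employer's $392.44 toward AD&D insurance premium is not withheld from the employee.)
Total deductions = $285.78 + $809.73 + $216.69 + $513.21 + $59.88 + $384.47 + $334.74 = $2,604.50
Net pay = $5,988.13 − $2,604.50 = $3,383.63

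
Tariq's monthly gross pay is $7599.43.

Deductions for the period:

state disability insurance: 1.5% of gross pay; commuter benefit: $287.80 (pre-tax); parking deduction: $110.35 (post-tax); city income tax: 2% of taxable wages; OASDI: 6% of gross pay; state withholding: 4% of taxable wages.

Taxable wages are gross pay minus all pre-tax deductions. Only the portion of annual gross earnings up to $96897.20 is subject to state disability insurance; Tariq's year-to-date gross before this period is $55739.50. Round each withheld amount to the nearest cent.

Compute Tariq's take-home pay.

$6192.62

Commuter benefit: $287.80
Taxable wages = $7599.43 − $287.80 = $7311.63
State withholding: $7311.63 × 0.04 = $292.47
City income tax: $7311.63 × 0.02 = $146.23
State disability insurance: cap not yet reached, full $7599.43 is subject → $7599.43 × 0.015 = $113.99
OASDI: $7599.43 × 0.06 = $455.97
Parking deduction: $110.35
Total deductions = $287.80 + $292.47 + $146.23 + $113.99 + $455.97 + $110.35 = $1406.81
Net pay = $7599.43 − $1406.81 = $6192.62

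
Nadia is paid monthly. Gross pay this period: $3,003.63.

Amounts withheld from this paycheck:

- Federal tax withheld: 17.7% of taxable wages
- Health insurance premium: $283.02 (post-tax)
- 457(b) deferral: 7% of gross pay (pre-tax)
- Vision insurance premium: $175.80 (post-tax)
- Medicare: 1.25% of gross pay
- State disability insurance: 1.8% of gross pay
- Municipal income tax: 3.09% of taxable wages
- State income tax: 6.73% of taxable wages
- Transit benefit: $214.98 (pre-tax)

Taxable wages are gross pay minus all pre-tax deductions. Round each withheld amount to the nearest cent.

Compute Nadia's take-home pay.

457(b) deferral: $3,003.63 × 0.07 = $210.25
Transit benefit: $214.98
Pre-tax total = $210.25 + $214.98 = $425.23
Taxable wages = $3,003.63 − $425.23 = $2,578.40
Federal tax withheld: $2,578.40 × 0.177 = $456.38
State income tax: $2,578.40 × 0.0673 = $173.53
Municipal income tax: $2,578.40 × 0.0309 = $79.67
State disability insurance: $3,003.63 × 0.018 = $54.07
Medicare: $3,003.63 × 0.0125 = $37.55
Health insurance premium: $283.02
Vision insurance premium: $175.80
Total deductions = $210.25 + $214.98 + $456.38 + $173.53 + $79.67 + $54.07 + $37.55 + $283.02 + $175.80 = $1,685.25
Net pay = $3,003.63 − $1,685.25 = $1,318.38

$1,318.38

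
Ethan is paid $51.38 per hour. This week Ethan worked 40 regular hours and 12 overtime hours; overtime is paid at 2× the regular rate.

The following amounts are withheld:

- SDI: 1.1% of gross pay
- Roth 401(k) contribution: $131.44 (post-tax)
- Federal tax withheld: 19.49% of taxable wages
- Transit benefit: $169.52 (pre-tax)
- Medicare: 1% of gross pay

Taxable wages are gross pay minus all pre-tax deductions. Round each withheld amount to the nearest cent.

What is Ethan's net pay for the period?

$2310.46

Regular pay: 40 × $51.38 = $2055.20
Overtime pay: 12 × $51.38 × 2 = $1233.12
Gross pay = $2055.20 + $1233.12 = $3288.32
Transit benefit: $169.52
Taxable wages = $3288.32 − $169.52 = $3118.80
Federal tax withheld: $3118.80 × 0.1949 = $607.85
Medicare: $3288.32 × 0.01 = $32.88
SDI: $3288.32 × 0.011 = $36.17
Roth 401(k) contribution: $131.44
Total deductions = $169.52 + $607.85 + $32.88 + $36.17 + $131.44 = $977.86
Net pay = $3288.32 − $977.86 = $2310.46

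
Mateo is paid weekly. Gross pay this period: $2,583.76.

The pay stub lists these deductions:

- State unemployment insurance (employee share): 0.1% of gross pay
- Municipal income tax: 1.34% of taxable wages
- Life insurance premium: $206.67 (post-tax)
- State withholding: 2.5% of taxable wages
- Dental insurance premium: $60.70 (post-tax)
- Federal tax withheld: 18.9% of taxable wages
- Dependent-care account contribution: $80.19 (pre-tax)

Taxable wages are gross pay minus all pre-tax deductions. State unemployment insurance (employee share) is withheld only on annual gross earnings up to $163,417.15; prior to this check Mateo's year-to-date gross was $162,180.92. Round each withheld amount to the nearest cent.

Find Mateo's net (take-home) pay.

$1,665.65

Dependent-care account contribution: $80.19
Taxable wages = $2,583.76 − $80.19 = $2,503.57
State withholding: $2,503.57 × 0.025 = $62.59
Federal tax withheld: $2,503.57 × 0.189 = $473.17
Municipal income tax: $2,503.57 × 0.0134 = $33.55
State unemployment insurance (employee share): only $163,417.15 − $162,180.92 = $1,236.23 of this check is subject → $1,236.23 × 0.001 = $1.24
Dental insurance premium: $60.70
Life insurance premium: $206.67
Total deductions = $80.19 + $62.59 + $473.17 + $33.55 + $1.24 + $60.70 + $206.67 = $918.11
Net pay = $2,583.76 − $918.11 = $1,665.65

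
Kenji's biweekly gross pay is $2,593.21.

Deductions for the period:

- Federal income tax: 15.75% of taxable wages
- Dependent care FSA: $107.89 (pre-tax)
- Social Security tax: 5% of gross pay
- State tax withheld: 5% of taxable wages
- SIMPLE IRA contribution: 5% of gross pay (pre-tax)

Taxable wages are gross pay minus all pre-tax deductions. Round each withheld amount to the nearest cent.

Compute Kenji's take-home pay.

$1,737.20

Dependent care FSA: $107.89
SIMPLE IRA contribution: $2,593.21 × 0.05 = $129.66
Pre-tax total = $107.89 + $129.66 = $237.55
Taxable wages = $2,593.21 − $237.55 = $2,355.66
State tax withheld: $2,355.66 × 0.05 = $117.78
Federal income tax: $2,355.66 × 0.1575 = $371.02
Social Security tax: $2,593.21 × 0.05 = $129.66
Total deductions = $107.89 + $129.66 + $117.78 + $371.02 + $129.66 = $856.01
Net pay = $2,593.21 − $856.01 = $1,737.20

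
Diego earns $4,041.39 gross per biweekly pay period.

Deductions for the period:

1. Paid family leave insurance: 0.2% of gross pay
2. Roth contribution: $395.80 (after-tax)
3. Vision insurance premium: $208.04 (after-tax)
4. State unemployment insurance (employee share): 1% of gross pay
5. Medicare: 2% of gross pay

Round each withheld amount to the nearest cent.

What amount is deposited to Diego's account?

$3,308.23

Medicare: $4,041.39 × 0.02 = $80.83
Paid family leave insurance: $4,041.39 × 0.002 = $8.08
State unemployment insurance (employee share): $4,041.39 × 0.01 = $40.41
Vision insurance premium: $208.04
Roth contribution: $395.80
Total deductions = $80.83 + $8.08 + $40.41 + $208.04 + $395.80 = $733.16
Net pay = $4,041.39 − $733.16 = $3,308.23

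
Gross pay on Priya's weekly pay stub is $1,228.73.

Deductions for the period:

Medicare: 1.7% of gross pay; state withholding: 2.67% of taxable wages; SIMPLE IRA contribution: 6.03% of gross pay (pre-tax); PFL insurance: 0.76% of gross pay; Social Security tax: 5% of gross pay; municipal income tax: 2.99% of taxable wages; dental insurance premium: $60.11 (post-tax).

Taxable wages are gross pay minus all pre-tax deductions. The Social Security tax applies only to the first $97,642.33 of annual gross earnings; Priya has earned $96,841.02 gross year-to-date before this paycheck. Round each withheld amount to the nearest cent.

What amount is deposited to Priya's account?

$958.88

SIMPLE IRA contribution: $1,228.73 × 0.0603 = $74.09
Taxable wages = $1,228.73 − $74.09 = $1,154.64
State withholding: $1,154.64 × 0.0267 = $30.83
Municipal income tax: $1,154.64 × 0.0299 = $34.52
PFL insurance: $1,228.73 × 0.0076 = $9.34
Social Security tax: only $97,642.33 − $96,841.02 = $801.31 of this check is subject → $801.31 × 0.05 = $40.07
Medicare: $1,228.73 × 0.017 = $20.89
Dental insurance premium: $60.11
Total deductions = $74.09 + $30.83 + $34.52 + $9.34 + $40.07 + $20.89 + $60.11 = $269.85
Net pay = $1,228.73 − $269.85 = $958.88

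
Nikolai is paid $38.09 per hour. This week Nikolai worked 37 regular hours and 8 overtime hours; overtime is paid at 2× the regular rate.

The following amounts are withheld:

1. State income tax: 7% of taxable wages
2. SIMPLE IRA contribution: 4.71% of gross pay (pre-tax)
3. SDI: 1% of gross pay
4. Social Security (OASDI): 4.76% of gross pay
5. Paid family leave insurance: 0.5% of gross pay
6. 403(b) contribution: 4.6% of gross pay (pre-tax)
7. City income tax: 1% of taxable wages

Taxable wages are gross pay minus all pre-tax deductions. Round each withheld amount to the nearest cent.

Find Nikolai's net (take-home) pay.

$1,557.99

Regular pay: 37 × $38.09 = $1,409.33
Overtime pay: 8 × $38.09 × 2 = $609.44
Gross pay = $1,409.33 + $609.44 = $2,018.77
SIMPLE IRA contribution: $2,018.77 × 0.0471 = $95.08
403(b) contribution: $2,018.77 × 0.046 = $92.86
Pre-tax total = $95.08 + $92.86 = $187.94
Taxable wages = $2,018.77 − $187.94 = $1,830.83
City income tax: $1,830.83 × 0.01 = $18.31
State income tax: $1,830.83 × 0.07 = $128.16
Paid family leave insurance: $2,018.77 × 0.005 = $10.09
SDI: $2,018.77 × 0.01 = $20.19
Social Security (OASDI): $2,018.77 × 0.0476 = $96.09
Total deductions = $95.08 + $92.86 + $18.31 + $128.16 + $10.09 + $20.19 + $96.09 = $460.78
Net pay = $2,018.77 − $460.78 = $1,557.99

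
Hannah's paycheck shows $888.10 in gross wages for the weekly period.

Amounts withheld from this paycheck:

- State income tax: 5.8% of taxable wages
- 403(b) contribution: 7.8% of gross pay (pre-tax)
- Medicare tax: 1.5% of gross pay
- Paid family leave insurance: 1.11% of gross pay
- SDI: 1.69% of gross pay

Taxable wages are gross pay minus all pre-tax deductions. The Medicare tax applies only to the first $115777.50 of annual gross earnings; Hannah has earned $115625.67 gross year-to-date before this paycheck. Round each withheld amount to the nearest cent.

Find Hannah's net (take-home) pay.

$744.19

403(b) contribution: $888.10 × 0.078 = $69.27
Taxable wages = $888.10 − $69.27 = $818.83
State income tax: $818.83 × 0.058 = $47.49
Paid family leave insurance: $888.10 × 0.0111 = $9.86
Medicare tax: only $115777.50 − $115625.67 = $151.83 of this check is subject → $151.83 × 0.015 = $2.28
SDI: $888.10 × 0.0169 = $15.01
Total deductions = $69.27 + $47.49 + $9.86 + $2.28 + $15.01 = $143.91
Net pay = $888.10 − $143.91 = $744.19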